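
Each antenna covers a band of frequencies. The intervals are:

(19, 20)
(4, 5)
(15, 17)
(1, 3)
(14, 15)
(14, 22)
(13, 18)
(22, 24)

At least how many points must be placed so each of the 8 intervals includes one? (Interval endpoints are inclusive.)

5

Process intervals by earliest right end; each time one isn't hit yet, stab at its right endpoint.
Sorted: [1,3] [4,5] [14,15] [15,17] [13,18] [19,20] [14,22] [22,24]
{[1,3]} hit by 3; {[4,5]} hit by 5; {[14,15],[15,17],[13,18]} hit by 15; {[19,20],[14,22]} hit by 20; {[22,24]} hit by 24.
Points: 3, 5, 15, 20, 24 (5 total).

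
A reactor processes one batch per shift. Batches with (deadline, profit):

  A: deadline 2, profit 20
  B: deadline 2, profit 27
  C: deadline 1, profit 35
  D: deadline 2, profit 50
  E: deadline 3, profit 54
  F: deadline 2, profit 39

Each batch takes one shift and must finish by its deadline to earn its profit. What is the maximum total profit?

Sort by profit descending; place each in the latest free slot ≤ its deadline.
Profit order: E=54 D=50 F=39 C=35 B=27 A=20
Assign: E→slot 3, D→slot 2, F→slot 1, C skipped, B skipped, A skipped.
Slots: [1:F] [2:D] [3:E]
Profit = 39 + 50 + 54 = 143

143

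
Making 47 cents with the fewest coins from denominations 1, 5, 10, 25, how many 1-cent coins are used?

2

47 = 1×25 + 2×10 + 2×1
Count of 1: 2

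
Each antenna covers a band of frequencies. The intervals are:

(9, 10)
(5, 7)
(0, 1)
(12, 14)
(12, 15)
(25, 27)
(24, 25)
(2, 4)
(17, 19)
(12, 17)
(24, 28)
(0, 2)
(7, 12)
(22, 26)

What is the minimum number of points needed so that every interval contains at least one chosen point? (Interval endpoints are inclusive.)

Sorted: [0,1] [0,2] [2,4] [5,7] [9,10] [7,12] [12,14] [12,15] [12,17] [17,19] [24,25] [22,26] [25,27] [24,28]
{[0,1],[0,2]} hit by 1; {[2,4]} hit by 4; {[5,7]} hit by 7; {[9,10],[7,12]} hit by 10; {[12,14],[12,15],[12,17]} hit by 14; {[17,19]} hit by 19; {[24,25],[22,26],[25,27],[24,28]} hit by 25.
Points: 1, 4, 7, 10, 14, 19, 25 (7 total).

7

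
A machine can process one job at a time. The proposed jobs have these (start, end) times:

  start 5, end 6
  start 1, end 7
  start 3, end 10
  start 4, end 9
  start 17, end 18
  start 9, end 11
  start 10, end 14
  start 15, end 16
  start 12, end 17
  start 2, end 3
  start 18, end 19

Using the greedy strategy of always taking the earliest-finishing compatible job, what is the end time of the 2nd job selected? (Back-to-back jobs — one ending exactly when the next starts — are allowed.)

By end time: (2,3), (5,6), (1,7), (4,9), (3,10), (9,11), (10,14), (15,16), (12,17), (17,18), (18,19).
Pick (2,3); next start ≥ 3 → (5,6); next start ≥ 6 → (9,11); next start ≥ 11 → (15,16); next start ≥ 16 → (17,18); next start ≥ 18 → (18,19).
Selected: (2,3) (5,6) (9,11) (15,16) (17,18) (18,19)

6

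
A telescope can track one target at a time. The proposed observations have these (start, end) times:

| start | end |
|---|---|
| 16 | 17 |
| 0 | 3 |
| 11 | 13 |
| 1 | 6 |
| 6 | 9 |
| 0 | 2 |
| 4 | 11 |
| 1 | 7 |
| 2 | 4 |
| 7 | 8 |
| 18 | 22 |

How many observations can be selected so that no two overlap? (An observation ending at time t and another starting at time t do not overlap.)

Order by finish time; keep every interval that doesn't clash with the previous kept one.
Sorted by end: (0,2)  (0,3)  (2,4)  (1,6)  (1,7)  (7,8)  (6,9)  (4,11)  (11,13)  (16,17)  (18,22)
take (0,2); take (2,4); take (7,8); take (11,13); take (16,17); take (18,22).
Selected 6 observations.

6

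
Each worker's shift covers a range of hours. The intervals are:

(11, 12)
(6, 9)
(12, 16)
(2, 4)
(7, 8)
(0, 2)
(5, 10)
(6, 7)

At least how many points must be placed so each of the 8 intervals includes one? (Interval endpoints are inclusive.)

3

Sort by right endpoint; whenever an interval is uncovered, place a point at its right end.
Sorted: [0,2] [2,4] [6,7] [7,8] [6,9] [5,10] [11,12] [12,16]
{[0,2],[2,4]} hit by 2; {[6,7],[7,8],[6,9],[5,10]} hit by 7; {[11,12],[12,16]} hit by 12.
Points: 2, 7, 12 (3 total).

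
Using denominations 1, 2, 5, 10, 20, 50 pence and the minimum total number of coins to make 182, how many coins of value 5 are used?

Use the largest denomination that fits, subtract, and repeat.
182 − 3×50→32 − 1×20→12 − 1×10→2 − 1×2→0
Count of 5: 0

0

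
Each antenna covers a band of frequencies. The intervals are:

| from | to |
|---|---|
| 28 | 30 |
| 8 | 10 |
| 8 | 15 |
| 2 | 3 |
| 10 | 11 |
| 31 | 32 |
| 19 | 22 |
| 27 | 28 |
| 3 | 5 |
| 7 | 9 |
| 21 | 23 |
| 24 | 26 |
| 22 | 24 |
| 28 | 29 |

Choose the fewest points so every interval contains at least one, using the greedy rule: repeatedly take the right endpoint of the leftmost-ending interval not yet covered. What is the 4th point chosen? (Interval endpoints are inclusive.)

22

By right end: [2,3]  [3,5]  [7,9]  [8,10]  [10,11]  [8,15]  [19,22]  [21,23]  [22,24]  [24,26]  [27,28]  [28,29]  [28,30]  [31,32]
[2,3] uncovered → point at 3; [7,9] uncovered → point at 9; [10,11] uncovered → point at 11; [19,22] uncovered → point at 22; [24,26] uncovered → point at 26; [27,28] uncovered → point at 28; [31,32] uncovered → point at 32.
Points: 3, 9, 11, 22, 26, 28, 32 (7 total).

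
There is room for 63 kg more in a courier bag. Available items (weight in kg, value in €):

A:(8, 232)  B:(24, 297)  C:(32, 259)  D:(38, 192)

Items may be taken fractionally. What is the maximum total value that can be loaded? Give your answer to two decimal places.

Ratios (sorted): A 29.00, B 12.38, C 8.09, D 5.05
take A (8 @ 232); take B (24 @ 297); take 31/32 of C → 250.91. Capacity used 63/63.
Total value = 779.91

779.91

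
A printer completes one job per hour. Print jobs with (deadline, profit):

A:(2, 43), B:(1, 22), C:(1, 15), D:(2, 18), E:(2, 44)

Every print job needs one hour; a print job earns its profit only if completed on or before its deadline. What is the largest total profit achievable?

87

By profit: E(d2,44), A(d2,43), B(d1,22), D(d2,18), C(d1,15)
E→slot 2; A→slot 1; B skipped; D skipped; C skipped.
Profit = 43 + 44 = 87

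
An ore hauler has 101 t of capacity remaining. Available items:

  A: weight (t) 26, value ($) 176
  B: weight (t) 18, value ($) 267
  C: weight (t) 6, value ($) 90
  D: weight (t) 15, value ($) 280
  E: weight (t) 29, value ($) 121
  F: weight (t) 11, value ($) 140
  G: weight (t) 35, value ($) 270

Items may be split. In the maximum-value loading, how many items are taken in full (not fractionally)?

Order: D (280/15=18.67) > C (90/6=15.00) > B (267/18=14.83) > F (140/11=12.73) > G (270/35=7.71) > A (176/26=6.77) > E (121/29=4.17)
Fill: take D (15 @ 280) → take C (6 @ 90) → take B (18 @ 267) → take F (11 @ 140) → take G (35 @ 270) → take 16/26 of A → 108.31; 101/101 used.
5 item(s) taken whole; one partial (take 16/26 of A).

5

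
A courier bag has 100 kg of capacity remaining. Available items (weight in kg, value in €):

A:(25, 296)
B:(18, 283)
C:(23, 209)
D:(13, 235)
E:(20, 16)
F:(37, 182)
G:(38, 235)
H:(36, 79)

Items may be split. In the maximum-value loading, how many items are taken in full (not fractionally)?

Ratios (sorted): D 18.08, B 15.72, A 11.84, C 9.09, G 6.18, F 4.92, H 2.19, E 0.80
take D (13 @ 235); take B (18 @ 283); take A (25 @ 296); take C (23 @ 209); take 21/38 of G → 129.87. Capacity used 100/100.
4 item(s) taken whole; one partial (take 21/38 of G).

4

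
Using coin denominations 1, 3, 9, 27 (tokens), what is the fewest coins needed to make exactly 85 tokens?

5

Greedy: take as many of the largest coin as possible, then repeat with the remainder.
85 − 3×27→4 − 1×3→1 − 1×1→0
Total coins = 3 + 1 + 1 = 5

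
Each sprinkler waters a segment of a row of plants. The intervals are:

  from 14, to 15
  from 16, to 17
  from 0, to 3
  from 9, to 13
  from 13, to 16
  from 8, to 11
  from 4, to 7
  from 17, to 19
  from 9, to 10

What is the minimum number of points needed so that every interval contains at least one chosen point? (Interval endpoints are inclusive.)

5

Sort by right endpoint; whenever an interval is uncovered, place a point at its right end.
Sorted: [0,3] [4,7] [9,10] [8,11] [9,13] [14,15] [13,16] [16,17] [17,19]
{[0,3]} hit by 3; {[4,7]} hit by 7; {[9,10],[8,11],[9,13]} hit by 10; {[14,15],[13,16]} hit by 15; {[16,17],[17,19]} hit by 17.
Points: 3, 7, 10, 15, 17 (5 total).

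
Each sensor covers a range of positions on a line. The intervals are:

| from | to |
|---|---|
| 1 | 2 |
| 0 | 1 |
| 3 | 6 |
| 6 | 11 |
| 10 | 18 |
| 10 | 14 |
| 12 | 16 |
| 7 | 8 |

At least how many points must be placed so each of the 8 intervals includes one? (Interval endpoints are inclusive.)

4

Sort by right endpoint; whenever an interval is uncovered, place a point at its right end.
By right end: [0,1]  [1,2]  [3,6]  [7,8]  [6,11]  [10,14]  [12,16]  [10,18]
[0,1] uncovered → point at 1; [3,6] uncovered → point at 6; [7,8] uncovered → point at 8; [10,14] uncovered → point at 14.
Points: 1, 6, 8, 14 (4 total).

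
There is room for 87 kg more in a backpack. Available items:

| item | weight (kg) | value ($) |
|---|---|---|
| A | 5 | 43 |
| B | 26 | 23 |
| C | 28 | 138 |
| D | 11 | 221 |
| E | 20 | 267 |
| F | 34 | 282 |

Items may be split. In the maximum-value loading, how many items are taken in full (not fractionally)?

4

Order: D (221/11=20.09) > E (267/20=13.35) > A (43/5=8.60) > F (282/34=8.29) > C (138/28=4.93) > B (23/26=0.88)
Fill: take D (11 @ 221) → take E (20 @ 267) → take A (5 @ 43) → take F (34 @ 282) → take 17/28 of C → 83.79; 87/87 used.
4 item(s) taken whole; one partial (take 17/28 of C).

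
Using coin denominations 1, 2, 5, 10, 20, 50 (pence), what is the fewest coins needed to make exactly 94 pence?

5

94 − 1×50→44 − 2×20→4 − 2×2→0
Total coins = 1 + 2 + 2 = 5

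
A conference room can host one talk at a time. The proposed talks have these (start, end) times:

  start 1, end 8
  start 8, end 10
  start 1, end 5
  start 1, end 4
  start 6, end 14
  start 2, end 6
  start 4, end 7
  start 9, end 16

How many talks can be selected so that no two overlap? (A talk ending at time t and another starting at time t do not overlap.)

3

Sort by end time and greedily take each interval whose start is ≥ the last chosen end.
Sorted by end: (1,4)  (1,5)  (2,6)  (4,7)  (1,8)  (8,10)  (6,14)  (9,16)
take (1,4); skip (1,5); take (4,7); skip (1,8); take (8,10).
Selected 3 talks.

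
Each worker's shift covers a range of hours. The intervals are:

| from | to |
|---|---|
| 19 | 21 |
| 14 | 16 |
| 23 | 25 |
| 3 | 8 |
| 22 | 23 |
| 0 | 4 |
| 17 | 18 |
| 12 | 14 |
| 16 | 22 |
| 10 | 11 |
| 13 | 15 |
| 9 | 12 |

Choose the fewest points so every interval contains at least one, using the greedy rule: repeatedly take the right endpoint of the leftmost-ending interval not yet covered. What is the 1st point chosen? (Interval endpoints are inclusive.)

Sorted: [0,4] [3,8] [10,11] [9,12] [12,14] [13,15] [14,16] [17,18] [19,21] [16,22] [22,23] [23,25]
{[0,4],[3,8]} hit by 4; {[10,11],[9,12]} hit by 11; {[12,14],[13,15],[14,16]} hit by 14; {[17,18]} hit by 18; {[19,21],[16,22]} hit by 21; {[22,23],[23,25]} hit by 23.
Points: 4, 11, 14, 18, 21, 23 (6 total).

4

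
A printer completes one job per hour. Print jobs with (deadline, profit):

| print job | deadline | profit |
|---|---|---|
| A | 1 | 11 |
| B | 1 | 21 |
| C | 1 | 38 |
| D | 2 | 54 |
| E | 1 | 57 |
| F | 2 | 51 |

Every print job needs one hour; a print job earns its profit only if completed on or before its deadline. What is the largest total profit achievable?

Sort by profit descending; place each in the latest free slot ≤ its deadline.
Profit order: E=57 D=54 F=51 C=38 B=21 A=11
Assign: E→slot 1, D→slot 2, F skipped, C skipped, B skipped, A skipped.
Slots: [1:E] [2:D]
Profit = 57 + 54 = 111

111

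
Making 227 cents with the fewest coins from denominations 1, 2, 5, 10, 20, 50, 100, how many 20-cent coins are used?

Use the largest denomination that fits, subtract, and repeat.
227 = 2×100 + 1×20 + 1×5 + 1×2
Count of 20: 1

1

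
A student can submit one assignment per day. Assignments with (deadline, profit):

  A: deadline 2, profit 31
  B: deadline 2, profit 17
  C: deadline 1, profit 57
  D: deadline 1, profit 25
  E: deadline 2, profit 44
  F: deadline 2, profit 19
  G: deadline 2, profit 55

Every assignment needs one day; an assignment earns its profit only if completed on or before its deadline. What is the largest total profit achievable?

112

Sort by profit descending; place each in the latest free slot ≤ its deadline.
By profit: C(d1,57), G(d2,55), E(d2,44), A(d2,31), D(d1,25), F(d2,19), B(d2,17)
C→slot 1; G→slot 2; E skipped; A skipped; D skipped; F skipped; B skipped.
Profit = 57 + 55 = 112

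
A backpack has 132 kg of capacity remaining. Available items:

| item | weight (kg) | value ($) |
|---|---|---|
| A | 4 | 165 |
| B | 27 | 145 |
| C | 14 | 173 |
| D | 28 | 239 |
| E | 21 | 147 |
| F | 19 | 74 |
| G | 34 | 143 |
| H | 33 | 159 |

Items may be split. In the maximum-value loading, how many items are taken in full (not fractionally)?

Greedy by value/weight ratio, highest first.
Order: A (165/4=41.25) > C (173/14=12.36) > D (239/28=8.54) > E (147/21=7.00) > B (145/27=5.37) > H (159/33=4.82) > G (143/34=4.21) > F (74/19=3.89)
Fill: take A (4 @ 165) → take C (14 @ 173) → take D (28 @ 239) → take E (21 @ 147) → take B (27 @ 145) → take H (33 @ 159) → take 5/34 of G → 21.03; 132/132 used.
6 item(s) taken whole; one partial (take 5/34 of G).

6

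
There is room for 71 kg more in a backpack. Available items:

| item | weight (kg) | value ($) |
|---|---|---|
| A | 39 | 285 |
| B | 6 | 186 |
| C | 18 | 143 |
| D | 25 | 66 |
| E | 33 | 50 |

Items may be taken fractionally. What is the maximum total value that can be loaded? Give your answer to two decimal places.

Ratios (sorted): B 31.00, C 7.94, A 7.31, D 2.64, E 1.52
take B (6 @ 186); take C (18 @ 143); take A (39 @ 285); take 8/25 of D → 21.12. Capacity used 71/71.
Total value = 635.12

635.12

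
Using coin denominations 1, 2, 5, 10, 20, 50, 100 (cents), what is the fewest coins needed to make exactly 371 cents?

6

Greedy: take as many of the largest coin as possible, then repeat with the remainder.
371 − 3×100→71 − 1×50→21 − 1×20→1 − 1×1→0
Total coins = 3 + 1 + 1 + 1 = 6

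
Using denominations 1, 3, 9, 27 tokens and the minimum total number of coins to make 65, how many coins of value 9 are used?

1

65 − 2×27→11 − 1×9→2 − 2×1→0
Count of 9: 1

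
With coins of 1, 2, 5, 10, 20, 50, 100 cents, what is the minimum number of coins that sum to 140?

140 − 1×100→40 − 2×20→0
Total coins = 1 + 2 = 3

3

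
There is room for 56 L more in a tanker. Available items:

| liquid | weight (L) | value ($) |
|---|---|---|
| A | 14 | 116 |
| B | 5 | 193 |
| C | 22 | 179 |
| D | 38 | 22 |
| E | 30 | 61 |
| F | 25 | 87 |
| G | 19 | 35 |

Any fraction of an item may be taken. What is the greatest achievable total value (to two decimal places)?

540.20

Order: B (193/5=38.60) > A (116/14=8.29) > C (179/22=8.14) > F (87/25=3.48) > E (61/30=2.03) > G (35/19=1.84) > D (22/38=0.58)
Fill: take B (5 @ 193) → take A (14 @ 116) → take C (22 @ 179) → take 15/25 of F → 52.20; 56/56 used.
Total value = 540.20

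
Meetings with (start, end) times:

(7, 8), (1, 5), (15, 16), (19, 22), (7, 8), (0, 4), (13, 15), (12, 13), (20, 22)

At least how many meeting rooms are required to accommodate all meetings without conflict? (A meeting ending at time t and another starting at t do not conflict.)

Count concurrent intervals with a sweep; the peak is the room count.
Events (time:±→running): 0:+→1 1:+→2 … peak 2.

2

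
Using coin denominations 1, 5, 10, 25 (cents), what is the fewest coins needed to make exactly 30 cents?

2

Greedy: take as many of the largest coin as possible, then repeat with the remainder.
30 − 1×25→5 − 1×5→0
Total coins = 1 + 1 = 2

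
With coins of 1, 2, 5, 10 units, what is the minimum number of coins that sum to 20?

Use the largest denomination that fits, subtract, and repeat.
20 − 2×10→0
Total coins = 2 = 2

2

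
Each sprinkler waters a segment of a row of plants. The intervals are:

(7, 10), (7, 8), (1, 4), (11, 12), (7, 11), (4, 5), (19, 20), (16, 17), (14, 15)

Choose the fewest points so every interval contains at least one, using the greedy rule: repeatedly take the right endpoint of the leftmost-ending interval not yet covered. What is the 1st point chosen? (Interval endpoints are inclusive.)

Sorted: [1,4] [4,5] [7,8] [7,10] [7,11] [11,12] [14,15] [16,17] [19,20]
{[1,4],[4,5]} hit by 4; {[7,8],[7,10],[7,11]} hit by 8; {[11,12]} hit by 12; {[14,15]} hit by 15; {[16,17]} hit by 17; {[19,20]} hit by 20.
Points: 4, 8, 12, 15, 17, 20 (6 total).

4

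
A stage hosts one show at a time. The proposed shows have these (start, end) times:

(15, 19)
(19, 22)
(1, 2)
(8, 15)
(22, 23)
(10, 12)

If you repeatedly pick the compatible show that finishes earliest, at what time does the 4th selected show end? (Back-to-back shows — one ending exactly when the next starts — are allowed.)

Greedy by earliest finish: after sorting by end time, pick each interval compatible with the last pick.
Sorted by end: (1,2)  (10,12)  (8,15)  (15,19)  (19,22)  (22,23)
take (1,2); take (10,12); skip (8,15); take (15,19); take (19,22); take (22,23).
Selected: (1,2) (10,12) (15,19) (19,22) (22,23)

22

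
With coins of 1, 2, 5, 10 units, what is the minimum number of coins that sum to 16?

3

Use the largest denomination that fits, subtract, and repeat.
16 = 1×10 + 1×5 + 1×1
Total coins = 1 + 1 + 1 = 3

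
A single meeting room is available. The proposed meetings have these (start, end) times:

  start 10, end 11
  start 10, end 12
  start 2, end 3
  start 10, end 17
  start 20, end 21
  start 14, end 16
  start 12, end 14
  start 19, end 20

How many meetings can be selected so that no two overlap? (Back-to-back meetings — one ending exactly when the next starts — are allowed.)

Order by finish time; keep every interval that doesn't clash with the previous kept one.
Sorted by end: (2,3)  (10,11)  (10,12)  (12,14)  (14,16)  (10,17)  (19,20)  (20,21)
take (2,3); take (10,11); take (12,14); take (14,16); take (19,20); take (20,21).
Selected 6 meetings.

6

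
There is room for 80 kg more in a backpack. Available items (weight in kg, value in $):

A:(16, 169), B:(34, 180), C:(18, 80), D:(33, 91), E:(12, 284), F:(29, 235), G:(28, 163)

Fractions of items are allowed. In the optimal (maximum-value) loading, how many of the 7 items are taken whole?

3

Greedy by value/weight ratio, highest first.
Order: E (284/12=23.67) > A (169/16=10.56) > F (235/29=8.10) > G (163/28=5.82) > B (180/34=5.29) > C (80/18=4.44) > D (91/33=2.76)
Fill: take E (12 @ 284) → take A (16 @ 169) → take F (29 @ 235) → take 23/28 of G → 133.89; 80/80 used.
3 item(s) taken whole; one partial (take 23/28 of G).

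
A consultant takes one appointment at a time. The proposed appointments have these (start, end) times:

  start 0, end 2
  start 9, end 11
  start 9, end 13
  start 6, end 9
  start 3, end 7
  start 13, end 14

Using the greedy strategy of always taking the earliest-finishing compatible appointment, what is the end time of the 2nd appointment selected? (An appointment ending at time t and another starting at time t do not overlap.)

7

By end time: (0,2), (3,7), (6,9), (9,11), (9,13), (13,14).
Pick (0,2); next start ≥ 2 → (3,7); next start ≥ 7 → (9,11); next start ≥ 11 → (13,14).
Selected: (0,2) (3,7) (9,11) (13,14)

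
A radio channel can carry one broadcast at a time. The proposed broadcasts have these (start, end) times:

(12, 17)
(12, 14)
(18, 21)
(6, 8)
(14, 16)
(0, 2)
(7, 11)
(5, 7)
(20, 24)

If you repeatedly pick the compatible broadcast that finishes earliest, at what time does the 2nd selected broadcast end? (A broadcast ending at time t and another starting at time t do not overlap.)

7

Sorted by end: (0,2)  (5,7)  (6,8)  (7,11)  (12,14)  (14,16)  (12,17)  (18,21)  (20,24)
take (0,2); take (5,7); skip (6,8); take (7,11); take (12,14); take (14,16); skip (12,17); take (18,21).
Selected: (0,2) (5,7) (7,11) (12,14) (14,16) (18,21)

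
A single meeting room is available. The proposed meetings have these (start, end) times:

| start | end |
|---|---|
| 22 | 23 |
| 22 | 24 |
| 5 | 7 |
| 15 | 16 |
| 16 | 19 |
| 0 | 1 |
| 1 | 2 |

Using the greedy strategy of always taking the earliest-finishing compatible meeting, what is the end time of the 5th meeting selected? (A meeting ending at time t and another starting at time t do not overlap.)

Sorted by end: (0,1)  (1,2)  (5,7)  (15,16)  (16,19)  (22,23)  (22,24)
take (0,1); take (1,2); take (5,7); take (15,16); take (16,19); take (22,23); skip (22,24).
Selected: (0,1) (1,2) (5,7) (15,16) (16,19) (22,23)

19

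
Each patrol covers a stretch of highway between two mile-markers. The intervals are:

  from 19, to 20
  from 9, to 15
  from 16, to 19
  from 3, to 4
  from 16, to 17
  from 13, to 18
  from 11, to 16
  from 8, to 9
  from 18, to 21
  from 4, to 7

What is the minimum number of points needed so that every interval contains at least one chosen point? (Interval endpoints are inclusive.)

Sort by right endpoint; whenever an interval is uncovered, place a point at its right end.
By right end: [3,4]  [4,7]  [8,9]  [9,15]  [11,16]  [16,17]  [13,18]  [16,19]  [19,20]  [18,21]
[3,4] uncovered → point at 4; [8,9] uncovered → point at 9; [11,16] uncovered → point at 16; [19,20] uncovered → point at 20.
Points: 4, 9, 16, 20 (4 total).

4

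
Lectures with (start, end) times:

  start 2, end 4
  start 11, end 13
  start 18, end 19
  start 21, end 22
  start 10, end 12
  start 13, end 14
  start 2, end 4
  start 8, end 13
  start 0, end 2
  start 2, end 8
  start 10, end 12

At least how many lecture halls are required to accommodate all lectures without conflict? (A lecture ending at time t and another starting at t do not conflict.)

4

Events (time:±→running): 0:+→1 2:-→0 2:+→1 2:+→2 2:+→3 4:-→2 4:-→1 8:-→0 8:+→1 10:+→2 10:+→3 11:+→4 … peak 4.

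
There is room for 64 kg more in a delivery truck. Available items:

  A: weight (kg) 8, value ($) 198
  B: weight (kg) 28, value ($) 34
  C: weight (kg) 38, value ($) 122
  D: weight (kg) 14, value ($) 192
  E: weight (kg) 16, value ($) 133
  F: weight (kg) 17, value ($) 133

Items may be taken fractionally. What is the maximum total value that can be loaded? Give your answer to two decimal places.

Sort by value per unit weight and fill in that order.
Ratios (sorted): A 24.75, D 13.71, E 8.31, F 7.82, C 3.21, B 1.21
take A (8 @ 198); take D (14 @ 192); take E (16 @ 133); take F (17 @ 133); take 9/38 of C → 28.89. Capacity used 64/64.
Total value = 684.89

684.89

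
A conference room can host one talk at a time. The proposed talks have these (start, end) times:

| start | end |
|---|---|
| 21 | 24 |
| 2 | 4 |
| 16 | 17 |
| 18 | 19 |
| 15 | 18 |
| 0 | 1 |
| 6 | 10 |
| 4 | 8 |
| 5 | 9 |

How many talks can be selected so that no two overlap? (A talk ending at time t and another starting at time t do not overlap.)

Greedy by earliest finish: after sorting by end time, pick each interval compatible with the last pick.
Sorted by end: (0,1)  (2,4)  (4,8)  (5,9)  (6,10)  (16,17)  (15,18)  (18,19)  (21,24)
take (0,1); take (2,4); take (4,8); skip (5,9); skip (6,10); take (16,17); skip (15,18); take (18,19); take (21,24).
Selected 6 talks.

6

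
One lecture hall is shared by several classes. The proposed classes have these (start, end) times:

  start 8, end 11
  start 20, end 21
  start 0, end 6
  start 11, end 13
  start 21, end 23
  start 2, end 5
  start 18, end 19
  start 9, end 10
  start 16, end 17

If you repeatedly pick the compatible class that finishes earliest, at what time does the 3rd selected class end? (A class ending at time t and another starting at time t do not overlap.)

Order by finish time; keep every interval that doesn't clash with the previous kept one.
By end time: (2,5), (0,6), (9,10), (8,11), (11,13), (16,17), (18,19), (20,21), (21,23).
Pick (2,5); next start ≥ 5 → (9,10); next start ≥ 10 → (11,13); next start ≥ 13 → (16,17); next start ≥ 17 → (18,19); next start ≥ 19 → (20,21); next start ≥ 21 → (21,23).
Selected: (2,5) (9,10) (11,13) (16,17) (18,19) (20,21) (21,23)

13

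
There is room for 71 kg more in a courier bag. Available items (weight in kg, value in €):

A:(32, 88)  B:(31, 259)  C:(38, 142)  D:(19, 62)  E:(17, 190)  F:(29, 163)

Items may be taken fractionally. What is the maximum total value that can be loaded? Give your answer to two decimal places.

Order: E (190/17=11.18) > B (259/31=8.35) > F (163/29=5.62) > C (142/38=3.74) > D (62/19=3.26) > A (88/32=2.75)
Fill: take E (17 @ 190) → take B (31 @ 259) → take 23/29 of F → 129.28; 71/71 used.
Total value = 578.28

578.28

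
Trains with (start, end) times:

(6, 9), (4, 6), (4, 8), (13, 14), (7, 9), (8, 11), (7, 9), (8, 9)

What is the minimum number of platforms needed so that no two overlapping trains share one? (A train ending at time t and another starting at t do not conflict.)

5

starts: [4, 4, 6, 7, 7, 8, 8, 13]
ends:   [6, 8, 9, 9, 9, 9, 11, 14]
s4→1 s4→2 e6→1 s6→2 s7→3 s7→4 e8→3 s8→4 s8→5  — peak 5.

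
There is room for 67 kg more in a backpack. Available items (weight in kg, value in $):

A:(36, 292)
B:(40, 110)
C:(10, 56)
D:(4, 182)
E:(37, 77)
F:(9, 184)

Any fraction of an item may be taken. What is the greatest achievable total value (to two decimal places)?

736.00

Ratios (sorted): D 45.50, F 20.44, A 8.11, C 5.60, B 2.75, E 2.08
take D (4 @ 182); take F (9 @ 184); take A (36 @ 292); take C (10 @ 56); take 8/40 of B → 22.00. Capacity used 67/67.
Total value = 736.00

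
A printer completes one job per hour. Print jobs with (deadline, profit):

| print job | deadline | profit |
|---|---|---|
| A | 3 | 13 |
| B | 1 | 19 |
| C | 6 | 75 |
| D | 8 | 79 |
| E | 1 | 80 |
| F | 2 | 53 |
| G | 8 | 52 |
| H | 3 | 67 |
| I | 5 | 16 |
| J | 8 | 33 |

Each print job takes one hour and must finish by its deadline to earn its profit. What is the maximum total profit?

Take jobs in profit order; each goes to the latest open slot no later than its deadline.
By profit: E(d1,80), D(d8,79), C(d6,75), H(d3,67), F(d2,53), G(d8,52), J(d8,33), B(d1,19), I(d5,16), A(d3,13)
E→slot 1; D→slot 8; C→slot 6; H→slot 3; F→slot 2; G→slot 7; J→slot 5; B skipped; I→slot 4; A skipped.
Profit = 80 + 53 + 67 + 16 + 33 + 75 + 52 + 79 = 455

455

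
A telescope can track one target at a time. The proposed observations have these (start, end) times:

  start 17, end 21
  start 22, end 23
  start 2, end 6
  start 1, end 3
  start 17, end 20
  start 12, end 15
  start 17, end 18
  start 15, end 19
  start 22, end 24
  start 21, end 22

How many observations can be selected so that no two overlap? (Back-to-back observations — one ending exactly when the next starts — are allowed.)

5

Sorted by end: (1,3)  (2,6)  (12,15)  (17,18)  (15,19)  (17,20)  (17,21)  (21,22)  (22,23)  (22,24)
take (1,3); skip (2,6); take (12,15); take (17,18); skip (17,21); take (21,22); take (22,23); skip (22,24).
Selected 5 observations.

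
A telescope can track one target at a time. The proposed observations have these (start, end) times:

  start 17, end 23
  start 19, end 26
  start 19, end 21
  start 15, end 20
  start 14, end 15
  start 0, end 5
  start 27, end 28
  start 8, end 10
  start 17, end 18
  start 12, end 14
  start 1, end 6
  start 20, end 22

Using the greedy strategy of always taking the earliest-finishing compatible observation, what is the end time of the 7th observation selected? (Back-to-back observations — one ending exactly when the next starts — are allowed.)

By end time: (0,5), (1,6), (8,10), (12,14), (14,15), (17,18), (15,20), (19,21), (20,22), (17,23), (19,26), (27,28).
Pick (0,5); next start ≥ 5 → (8,10); next start ≥ 10 → (12,14); next start ≥ 14 → (14,15); next start ≥ 15 → (17,18); next start ≥ 18 → (19,21); next start ≥ 21 → (27,28).
Selected: (0,5) (8,10) (12,14) (14,15) (17,18) (19,21) (27,28)

28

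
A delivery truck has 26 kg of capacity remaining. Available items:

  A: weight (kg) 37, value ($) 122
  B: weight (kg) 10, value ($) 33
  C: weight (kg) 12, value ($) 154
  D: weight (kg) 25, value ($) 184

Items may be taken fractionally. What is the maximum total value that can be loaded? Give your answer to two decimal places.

257.04

Ratios (sorted): C 12.83, D 7.36, B 3.30, A 3.30
take C (12 @ 154); take 14/25 of D → 103.04. Capacity used 26/26.
Total value = 257.04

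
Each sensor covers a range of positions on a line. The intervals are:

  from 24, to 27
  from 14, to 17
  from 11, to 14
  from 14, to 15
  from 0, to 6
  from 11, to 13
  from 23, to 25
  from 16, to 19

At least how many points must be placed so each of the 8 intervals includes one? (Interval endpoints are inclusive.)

Sorted: [0,6] [11,13] [11,14] [14,15] [14,17] [16,19] [23,25] [24,27]
{[0,6]} hit by 6; {[11,13],[11,14]} hit by 13; {[14,15],[14,17]} hit by 15; {[16,19]} hit by 19; {[23,25],[24,27]} hit by 25.
Points: 6, 13, 15, 19, 25 (5 total).

5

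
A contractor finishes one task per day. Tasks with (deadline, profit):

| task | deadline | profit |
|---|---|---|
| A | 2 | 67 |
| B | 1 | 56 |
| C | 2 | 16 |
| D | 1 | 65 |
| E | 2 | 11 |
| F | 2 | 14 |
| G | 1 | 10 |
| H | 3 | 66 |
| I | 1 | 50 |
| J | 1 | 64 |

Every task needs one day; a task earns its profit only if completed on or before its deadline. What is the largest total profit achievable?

Take jobs in profit order; each goes to the latest open slot no later than its deadline.
Profit order: A=67 H=66 D=65 J=64 B=56 I=50 C=16 F=14 E=11 G=10
Assign: A→slot 2, H→slot 3, D→slot 1, J skipped, B skipped, I skipped, C skipped, F skipped, E skipped, G skipped.
Slots: [1:D] [2:A] [3:H]
Profit = 65 + 67 + 66 = 198

198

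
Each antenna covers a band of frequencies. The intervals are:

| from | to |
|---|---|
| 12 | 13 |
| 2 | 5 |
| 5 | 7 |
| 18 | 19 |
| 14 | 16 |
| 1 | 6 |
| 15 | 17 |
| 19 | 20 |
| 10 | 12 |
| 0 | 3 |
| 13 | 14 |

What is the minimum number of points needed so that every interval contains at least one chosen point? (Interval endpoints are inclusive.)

Process intervals by earliest right end; each time one isn't hit yet, stab at its right endpoint.
Sorted: [0,3] [2,5] [1,6] [5,7] [10,12] [12,13] [13,14] [14,16] [15,17] [18,19] [19,20]
{[0,3],[2,5],[1,6]} hit by 3; {[5,7]} hit by 7; {[10,12],[12,13]} hit by 12; {[13,14],[14,16]} hit by 14; {[15,17]} hit by 17; {[18,19],[19,20]} hit by 19.
Points: 3, 7, 12, 14, 17, 19 (6 total).

6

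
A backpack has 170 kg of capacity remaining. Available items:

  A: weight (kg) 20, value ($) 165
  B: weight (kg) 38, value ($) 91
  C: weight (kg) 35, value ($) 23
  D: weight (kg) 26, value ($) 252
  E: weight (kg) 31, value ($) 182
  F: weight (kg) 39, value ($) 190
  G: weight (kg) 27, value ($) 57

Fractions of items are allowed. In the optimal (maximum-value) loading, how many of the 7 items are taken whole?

Greedy by value/weight ratio, highest first.
Order: D (252/26=9.69) > A (165/20=8.25) > E (182/31=5.87) > F (190/39=4.87) > B (91/38=2.39) > G (57/27=2.11) > C (23/35=0.66)
Fill: take D (26 @ 252) → take A (20 @ 165) → take E (31 @ 182) → take F (39 @ 190) → take B (38 @ 91) → take 16/27 of G → 33.78; 170/170 used.
5 item(s) taken whole; one partial (take 16/27 of G).

5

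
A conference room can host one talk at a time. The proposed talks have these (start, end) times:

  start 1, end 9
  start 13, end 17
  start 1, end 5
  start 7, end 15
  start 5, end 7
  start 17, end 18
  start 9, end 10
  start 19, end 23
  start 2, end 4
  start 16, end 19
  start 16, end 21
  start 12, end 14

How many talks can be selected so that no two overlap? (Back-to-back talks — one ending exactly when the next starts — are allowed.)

6

Sorted by end: (2,4)  (1,5)  (5,7)  (1,9)  (9,10)  (12,14)  (7,15)  (13,17)  (17,18)  (16,19)  (16,21)  (19,23)
take (2,4); skip (1,5); take (5,7); skip (1,9); take (9,10); take (12,14); take (17,18); skip (16,21); take (19,23).
Selected 6 talks.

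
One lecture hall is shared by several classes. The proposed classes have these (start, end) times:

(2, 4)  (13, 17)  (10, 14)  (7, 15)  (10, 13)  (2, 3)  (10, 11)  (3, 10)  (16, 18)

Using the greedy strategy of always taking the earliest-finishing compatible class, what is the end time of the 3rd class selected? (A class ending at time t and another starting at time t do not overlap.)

Sorted by end: (2,3)  (2,4)  (3,10)  (10,11)  (10,13)  (10,14)  (7,15)  (13,17)  (16,18)
take (2,3); take (3,10); take (10,11); take (13,17).
Selected: (2,3) (3,10) (10,11) (13,17)

11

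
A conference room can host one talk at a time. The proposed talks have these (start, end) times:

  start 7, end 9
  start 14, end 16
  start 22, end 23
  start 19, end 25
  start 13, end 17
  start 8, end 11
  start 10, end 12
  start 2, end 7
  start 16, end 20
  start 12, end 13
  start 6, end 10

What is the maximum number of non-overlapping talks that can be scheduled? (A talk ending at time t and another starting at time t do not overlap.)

7

Sort by end time and greedily take each interval whose start is ≥ the last chosen end.
By end time: (2,7), (7,9), (6,10), (8,11), (10,12), (12,13), (14,16), (13,17), (16,20), (22,23), (19,25).
Pick (2,7); next start ≥ 7 → (7,9); next start ≥ 9 → (10,12); next start ≥ 12 → (12,13); next start ≥ 13 → (14,16); next start ≥ 16 → (16,20); next start ≥ 20 → (22,23).
Selected 7 talks.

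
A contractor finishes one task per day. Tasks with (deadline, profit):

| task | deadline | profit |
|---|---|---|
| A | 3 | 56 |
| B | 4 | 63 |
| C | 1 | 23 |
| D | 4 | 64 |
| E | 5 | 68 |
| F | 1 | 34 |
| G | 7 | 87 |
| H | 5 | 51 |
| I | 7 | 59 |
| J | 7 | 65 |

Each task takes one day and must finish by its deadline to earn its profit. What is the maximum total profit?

Profit order: G=87 E=68 J=65 D=64 B=63 I=59 A=56 H=51 F=34 C=23
Assign: G→slot 7, E→slot 5, J→slot 6, D→slot 4, B→slot 3, I→slot 2, A→slot 1, H skipped, F skipped, C skipped.
Slots: [1:A] [2:I] [3:B] [4:D] [5:E] [6:J] [7:G]
Profit = 56 + 59 + 63 + 64 + 68 + 65 + 87 = 462

462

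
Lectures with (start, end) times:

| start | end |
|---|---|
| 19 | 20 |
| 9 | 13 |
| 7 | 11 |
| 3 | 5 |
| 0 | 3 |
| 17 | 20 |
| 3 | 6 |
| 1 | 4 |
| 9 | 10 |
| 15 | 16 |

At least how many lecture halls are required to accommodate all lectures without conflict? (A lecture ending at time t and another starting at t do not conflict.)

Count concurrent intervals with a sweep; the peak is the room count.
Events (time:±→running): 0:+→1 1:+→2 3:-→1 3:+→2 3:+→3 … peak 3.

3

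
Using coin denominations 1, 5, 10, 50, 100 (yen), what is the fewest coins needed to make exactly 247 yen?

9

247 = 2×100 + 4×10 + 1×5 + 2×1
Total coins = 2 + 4 + 1 + 2 = 9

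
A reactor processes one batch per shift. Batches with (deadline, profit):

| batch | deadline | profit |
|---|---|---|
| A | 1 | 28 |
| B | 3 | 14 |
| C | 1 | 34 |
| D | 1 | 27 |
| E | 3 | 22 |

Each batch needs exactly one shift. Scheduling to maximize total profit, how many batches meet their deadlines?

3

Sort by profit descending; place each in the latest free slot ≤ its deadline.
Profit order: C=34 A=28 D=27 E=22 B=14
Assign: C→slot 1, A skipped, D skipped, E→slot 3, B→slot 2.
Slots: [1:C] [2:B] [3:E]
3 of 5 scheduled.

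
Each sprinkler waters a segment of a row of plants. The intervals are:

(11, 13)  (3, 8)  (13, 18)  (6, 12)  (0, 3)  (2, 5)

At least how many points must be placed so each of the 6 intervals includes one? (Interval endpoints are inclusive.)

By right end: [0,3]  [2,5]  [3,8]  [6,12]  [11,13]  [13,18]
[0,3] uncovered → point at 3; [6,12] uncovered → point at 12; [13,18] uncovered → point at 18.
Points: 3, 12, 18 (3 total).

3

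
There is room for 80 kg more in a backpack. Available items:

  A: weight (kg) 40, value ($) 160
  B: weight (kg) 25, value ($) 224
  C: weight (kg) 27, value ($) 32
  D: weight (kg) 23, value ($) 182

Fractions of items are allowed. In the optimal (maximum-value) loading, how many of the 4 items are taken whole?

2

Greedy by value/weight ratio, highest first.
Ratios (sorted): B 8.96, D 7.91, A 4.00, C 1.19
take B (25 @ 224); take D (23 @ 182); take 32/40 of A → 128.00. Capacity used 80/80.
2 item(s) taken whole; one partial (take 32/40 of A).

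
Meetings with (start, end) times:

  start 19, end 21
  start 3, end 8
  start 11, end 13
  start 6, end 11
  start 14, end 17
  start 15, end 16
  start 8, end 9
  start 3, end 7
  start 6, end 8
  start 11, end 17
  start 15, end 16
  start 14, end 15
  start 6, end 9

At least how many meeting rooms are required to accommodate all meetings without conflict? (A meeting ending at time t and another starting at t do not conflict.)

Count concurrent intervals with a sweep; the peak is the room count.
starts: [3, 3, 6, 6, 6, 8, 11, 11, 14, 14, 15, 15, 19]
ends:   [7, 8, 8, 9, 9, 11, 13, 15, 16, 16, 17, 17, 21]
s3→1 s3→2 s6→3 s6→4 s6→5  — peak 5.

5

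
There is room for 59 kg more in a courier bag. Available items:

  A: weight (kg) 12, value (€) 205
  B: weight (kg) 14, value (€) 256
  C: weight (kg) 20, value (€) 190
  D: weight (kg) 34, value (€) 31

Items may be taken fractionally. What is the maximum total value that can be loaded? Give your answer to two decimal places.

Ratios (sorted): B 18.29, A 17.08, C 9.50, D 0.91
take B (14 @ 256); take A (12 @ 205); take C (20 @ 190); take 13/34 of D → 11.85. Capacity used 59/59.
Total value = 662.85

662.85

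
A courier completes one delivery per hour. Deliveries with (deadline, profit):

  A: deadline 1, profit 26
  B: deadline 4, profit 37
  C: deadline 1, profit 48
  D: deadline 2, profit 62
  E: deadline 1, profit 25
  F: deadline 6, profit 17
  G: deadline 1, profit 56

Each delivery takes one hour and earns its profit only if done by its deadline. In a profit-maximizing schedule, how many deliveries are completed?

4

Take jobs in profit order; each goes to the latest open slot no later than its deadline.
Profit order: D=62 G=56 C=48 B=37 A=26 E=25 F=17
Assign: D→slot 2, G→slot 1, C skipped, B→slot 4, A skipped, E skipped, F→slot 6.
Slots: [1:G] [2:D] [4:B] [6:F]
4 of 7 scheduled.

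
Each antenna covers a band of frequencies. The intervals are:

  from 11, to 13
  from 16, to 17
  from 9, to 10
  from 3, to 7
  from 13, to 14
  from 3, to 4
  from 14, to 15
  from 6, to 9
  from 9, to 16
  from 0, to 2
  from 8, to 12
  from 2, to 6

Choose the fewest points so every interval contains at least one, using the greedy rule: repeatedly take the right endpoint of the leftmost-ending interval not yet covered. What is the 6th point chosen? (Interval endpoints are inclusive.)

Sorted: [0,2] [3,4] [2,6] [3,7] [6,9] [9,10] [8,12] [11,13] [13,14] [14,15] [9,16] [16,17]
{[0,2]} hit by 2; {[3,4],[2,6],[3,7]} hit by 4; {[6,9],[9,10],[8,12]} hit by 9; {[11,13],[13,14]} hit by 13; {[14,15],[9,16]} hit by 15; {[16,17]} hit by 17.
Points: 2, 4, 9, 13, 15, 17 (6 total).

17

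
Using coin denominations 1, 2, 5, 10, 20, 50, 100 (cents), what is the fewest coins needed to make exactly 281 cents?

6

281 = 2×100 + 1×50 + 1×20 + 1×10 + 1×1
Total coins = 2 + 1 + 1 + 1 + 1 = 6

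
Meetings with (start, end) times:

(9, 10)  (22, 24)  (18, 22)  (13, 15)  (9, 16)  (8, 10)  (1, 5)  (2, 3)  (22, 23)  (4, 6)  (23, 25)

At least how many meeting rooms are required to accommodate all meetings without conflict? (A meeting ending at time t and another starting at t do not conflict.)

3

Events (time:±→running): 1:+→1 2:+→2 3:-→1 4:+→2 5:-→1 6:-→0 8:+→1 9:+→2 9:+→3 … peak 3.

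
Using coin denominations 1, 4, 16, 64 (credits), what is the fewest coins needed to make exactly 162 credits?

162 = 2×64 + 2×16 + 2×1
Total coins = 2 + 2 + 2 = 6

6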